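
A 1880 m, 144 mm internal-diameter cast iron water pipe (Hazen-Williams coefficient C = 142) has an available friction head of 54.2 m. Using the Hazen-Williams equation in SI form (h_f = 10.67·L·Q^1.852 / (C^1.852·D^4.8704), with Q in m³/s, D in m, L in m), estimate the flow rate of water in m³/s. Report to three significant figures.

Rearranging: Q = [h_f·C^1.852·D^4.8704 / (10.67·L)]^(1/1.852)
Q = [54.2·142^1.852·0.144^4.8704 / (10.67·1880)]^0.540 = 0.03566 m³/s

Q ≈ 0.0357 m³/s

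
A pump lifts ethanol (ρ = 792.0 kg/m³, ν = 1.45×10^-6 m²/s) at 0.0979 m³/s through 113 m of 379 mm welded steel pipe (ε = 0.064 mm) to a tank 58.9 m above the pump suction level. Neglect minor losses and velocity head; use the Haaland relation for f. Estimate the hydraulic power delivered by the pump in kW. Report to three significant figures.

V = 4Q/(πD²) = 0.8678 m/s; Re = 2.27×10^5; ε/D = 1.69×10^-4; f = 0.01638
h_f = f(L/D)V²/2g = 0.1874 m
Total head H = z + h_f = 58.9 + 0.1874 = 59.09 m
P_hyd = ρgQH = 792.0·9.81·0.0979·59.09 = 44.94 kW

P_hyd ≈ 44.9 kW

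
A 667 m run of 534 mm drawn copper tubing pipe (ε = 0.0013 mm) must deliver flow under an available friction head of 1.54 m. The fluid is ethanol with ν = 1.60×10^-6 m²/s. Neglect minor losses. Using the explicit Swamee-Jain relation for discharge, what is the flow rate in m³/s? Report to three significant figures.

Q ≈ 0.300 m³/s

Swamee-Jain (Type II): Q = -0.965·√(gD⁵h_f/L)·ln[ε/(3.7D) + √(3.17ν²L/(gD³h_f))]
√(gD⁵h_f/L) = √(9.81·0.534⁵·1.54/667) = 0.03136
ε/(3.7D) = 6.58×10^-7; √(3.17ν²L/(gD³h_f)) = 4.85×10^-5
Q = -0.965·0.03136·ln(4.917×10^-5) = 0.3002 m³/s
Check: V = 1.34 m/s, Re = 4.47×10^5, f = 0.01339, h_f = 1.53 m ≈ 1.54 m ✓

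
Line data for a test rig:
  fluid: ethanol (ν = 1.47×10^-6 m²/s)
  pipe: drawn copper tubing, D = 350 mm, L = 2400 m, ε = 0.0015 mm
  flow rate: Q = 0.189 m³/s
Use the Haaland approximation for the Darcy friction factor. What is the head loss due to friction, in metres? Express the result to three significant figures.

h_f ≈ 17.9 m

V = 4Q/(πD²) = 4·0.189/(π·0.350²) = 1.964 m/s
Re = VD/ν = 1.964·0.350/1.47×10^-6 = 4.68×10^5 → turbulent
ε/D = 0.0015/350 = 4.29×10^-6
Haaland: f = 0.01327
h_f = f(L/D)V²/(2g) = 0.01327·(2400/0.350)·1.964²/(2·9.81) = 17.89 m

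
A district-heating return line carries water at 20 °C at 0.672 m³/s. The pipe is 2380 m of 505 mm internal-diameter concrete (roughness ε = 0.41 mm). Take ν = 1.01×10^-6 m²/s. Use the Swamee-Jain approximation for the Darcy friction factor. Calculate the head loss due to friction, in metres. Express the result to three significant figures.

h_f ≈ 51.3 m

V = 4Q/(πD²) = 4·0.672/(π·0.505²) = 3.355 m/s
Re = VD/ν = 3.355·0.505/1.01×10^-6 = 1.68×10^6 → turbulent
ε/D = 0.41/505 = 8.12×10^-4
Swamee-Jain: f = 0.01896
h_f = f(L/D)V²/(2g) = 0.01896·(2380/0.505)·3.355²/(2·9.81) = 51.26 m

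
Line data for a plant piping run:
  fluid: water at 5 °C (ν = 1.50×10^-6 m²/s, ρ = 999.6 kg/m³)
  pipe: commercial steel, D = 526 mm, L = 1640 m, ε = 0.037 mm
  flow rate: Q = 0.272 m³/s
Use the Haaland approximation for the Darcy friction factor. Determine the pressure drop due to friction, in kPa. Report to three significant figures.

Δp ≈ 34.6 kPa

V = 4Q/(πD²) = 4·0.272/(π·0.526²) = 1.252 m/s
Re = VD/ν = 1.252·0.526/1.50×10^-6 = 4.39×10^5 → turbulent
ε/D = 0.037/526 = 7.03×10^-5
Haaland: f = 0.01416
h_f = f(L/D)V²/(2g) = 0.01416·(1640/0.526)·1.252²/(2·9.81) = 3.526 m
Δp = ρg·h_f = 999.6·9.81·3.526 = 34.58 kPa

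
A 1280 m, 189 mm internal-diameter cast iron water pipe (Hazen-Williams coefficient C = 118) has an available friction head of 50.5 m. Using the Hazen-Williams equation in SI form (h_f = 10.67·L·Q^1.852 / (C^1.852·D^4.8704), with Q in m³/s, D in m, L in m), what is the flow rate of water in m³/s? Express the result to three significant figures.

Rearranging: Q = [h_f·C^1.852·D^4.8704 / (10.67·L)]^(1/1.852)
Q = [50.5·118^1.852·0.189^4.8704 / (10.67·1280)]^0.540 = 0.07176 m³/s

Q ≈ 0.0718 m³/s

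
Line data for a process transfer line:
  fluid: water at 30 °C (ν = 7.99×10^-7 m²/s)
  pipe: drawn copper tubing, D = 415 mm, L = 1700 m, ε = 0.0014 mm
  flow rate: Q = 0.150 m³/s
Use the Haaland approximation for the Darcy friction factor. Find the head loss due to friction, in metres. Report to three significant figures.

h_f ≈ 3.28 m

V = 4Q/(πD²) = 4·0.150/(π·0.415²) = 1.109 m/s
Re = VD/ν = 1.109·0.415/7.99×10^-7 = 5.76×10^5 → turbulent
ε/D = 0.0014/415 = 3.37×10^-6
Haaland: f = 0.01278
h_f = f(L/D)V²/(2g) = 0.01278·(1700/0.415)·1.109²/(2·9.81) = 3.281 m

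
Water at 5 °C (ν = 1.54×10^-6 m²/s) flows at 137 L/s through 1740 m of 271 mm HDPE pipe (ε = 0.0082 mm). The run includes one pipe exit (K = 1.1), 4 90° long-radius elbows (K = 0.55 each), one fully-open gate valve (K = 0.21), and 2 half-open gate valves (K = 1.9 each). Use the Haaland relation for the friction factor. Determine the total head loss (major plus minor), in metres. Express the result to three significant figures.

H_L ≈ 27.6 m

V = 4Q/(πD²) = 2.375 m/s; V²/2g = 0.2875 m
Re = 4.18×10^5, ε/D = 3.03×10^-5 → f = 0.01381 (Haaland)
Major: h_f = f(L/D)·V²/2g = 0.01381·6421·0.2875 = 25.50 m
Minor: ΣK = 7.31; h_m = ΣK·V²/2g = 2.102 m
Total H_L = 25.50 + 2.102 = 27.61 m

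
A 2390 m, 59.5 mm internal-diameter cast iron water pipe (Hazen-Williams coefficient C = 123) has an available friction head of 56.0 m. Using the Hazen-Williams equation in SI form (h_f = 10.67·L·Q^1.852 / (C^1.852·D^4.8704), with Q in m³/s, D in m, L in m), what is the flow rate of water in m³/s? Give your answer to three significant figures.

Rearranging: Q = [h_f·C^1.852·D^4.8704 / (10.67·L)]^(1/1.852)
Q = [56.0·123^1.852·0.0595^4.8704 / (10.67·2390)]^0.540 = 0.002702 m³/s

Q ≈ 0.00270 m³/s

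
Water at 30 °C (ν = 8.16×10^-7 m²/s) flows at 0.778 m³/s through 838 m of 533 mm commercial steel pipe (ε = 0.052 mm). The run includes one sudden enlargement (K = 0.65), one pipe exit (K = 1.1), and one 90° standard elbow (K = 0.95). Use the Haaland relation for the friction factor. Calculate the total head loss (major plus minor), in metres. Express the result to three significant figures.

H_L ≈ 14.0 m

V = 4Q/(πD²) = 3.487 m/s; V²/2g = 0.6197 m
Re = 2.28×10^6, ε/D = 9.76×10^-5 → f = 0.01261 (Haaland)
Major: h_f = f(L/D)·V²/2g = 0.01261·1572·0.6197 = 12.29 m
Minor: ΣK = 2.70; h_m = ΣK·V²/2g = 1.673 m
Total H_L = 12.29 + 1.673 = 13.96 m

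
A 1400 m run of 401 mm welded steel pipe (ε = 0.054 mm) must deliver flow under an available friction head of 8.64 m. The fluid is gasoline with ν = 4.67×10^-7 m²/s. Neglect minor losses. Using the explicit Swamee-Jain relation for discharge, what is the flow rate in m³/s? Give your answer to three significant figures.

Swamee-Jain (Type II): Q = -0.965·√(gD⁵h_f/L)·ln[ε/(3.7D) + √(3.17ν²L/(gD³h_f))]
√(gD⁵h_f/L) = √(9.81·0.401⁵·8.64/1400) = 0.02505
ε/(3.7D) = 3.64×10^-5; √(3.17ν²L/(gD³h_f)) = 1.33×10^-5
Q = -0.965·0.02505·ln(4.970×10^-5) = 0.2396 m³/s
Check: V = 1.90 m/s, Re = 1.63×10^6, f = 0.01358, h_f = 8.69 m ≈ 8.64 m ✓

Q ≈ 0.240 m³/s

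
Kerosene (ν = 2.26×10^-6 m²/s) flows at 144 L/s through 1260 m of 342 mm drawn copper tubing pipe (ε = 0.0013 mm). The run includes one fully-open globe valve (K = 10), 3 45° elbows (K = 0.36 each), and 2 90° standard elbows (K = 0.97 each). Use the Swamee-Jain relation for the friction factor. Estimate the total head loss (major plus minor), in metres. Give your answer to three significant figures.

V = 4Q/(πD²) = 1.568 m/s; V²/2g = 0.1252 m
Re = 2.37×10^5, ε/D = 3.80×10^-6 → f = 0.01507 (Swamee-Jain)
Major: h_f = f(L/D)·V²/2g = 0.01507·3684·0.1252 = 6.952 m
Minor: ΣK = 13.0; h_m = ΣK·V²/2g = 1.631 m
Total H_L = 6.952 + 1.631 = 8.583 m

H_L ≈ 8.58 m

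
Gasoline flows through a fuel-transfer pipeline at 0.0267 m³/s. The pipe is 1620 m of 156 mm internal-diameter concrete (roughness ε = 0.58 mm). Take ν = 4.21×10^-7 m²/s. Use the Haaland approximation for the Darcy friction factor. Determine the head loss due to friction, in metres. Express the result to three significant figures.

h_f ≈ 29.0 m

V = 4Q/(πD²) = 4·0.0267/(π·0.156²) = 1.397 m/s
Re = VD/ν = 1.397·0.156/4.21×10^-7 = 5.18×10^5 → turbulent
ε/D = 0.58/156 = 0.00372
Haaland: f = 0.02808
h_f = f(L/D)V²/(2g) = 0.02808·(1620/0.156)·1.397²/(2·9.81) = 29.00 m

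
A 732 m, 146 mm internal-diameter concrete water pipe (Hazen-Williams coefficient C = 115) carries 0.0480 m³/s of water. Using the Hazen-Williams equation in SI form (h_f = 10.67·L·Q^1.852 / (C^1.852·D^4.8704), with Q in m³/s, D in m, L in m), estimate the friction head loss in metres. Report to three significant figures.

h_f ≈ 50.6 m

h_f = 10.67·732·0.0480^1.852 / (115^1.852·0.146^4.8704) = 50.57 m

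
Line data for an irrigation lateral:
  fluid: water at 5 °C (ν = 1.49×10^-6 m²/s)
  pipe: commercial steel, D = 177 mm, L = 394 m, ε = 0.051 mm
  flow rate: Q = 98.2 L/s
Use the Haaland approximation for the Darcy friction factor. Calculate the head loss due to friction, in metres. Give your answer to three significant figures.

h_f ≈ 29.1 m

V = 4Q/(πD²) = 4·0.0982/(π·0.177²) = 3.991 m/s
Re = VD/ν = 3.991·0.177/1.49×10^-6 = 4.74×10^5 → turbulent
ε/D = 0.051/177 = 2.88×10^-4
Haaland: f = 0.01612
h_f = f(L/D)V²/(2g) = 0.01612·(394/0.177)·3.991²/(2·9.81) = 29.12 m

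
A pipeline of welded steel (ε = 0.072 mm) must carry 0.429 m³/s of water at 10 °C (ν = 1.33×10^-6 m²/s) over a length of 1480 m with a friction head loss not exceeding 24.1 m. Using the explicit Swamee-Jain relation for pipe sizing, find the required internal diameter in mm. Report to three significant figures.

D ≈ 428 mm

Swamee-Jain (Type III): D = 0.66·[ε^1.25·(LQ²/(gh_f))^4.75 + ν·Q^9.4·(L/(gh_f))^5.2]^0.04
LQ²/(gh_f) = 1.152; L/(gh_f) = 6.260
Term 1 = ε^1.25·(…)^4.75 = 1.30×10^-5; Term 2 = ν·Q^9.4·(…)^5.2 = 6.47×10^-6
D = 0.66·(1.30×10^-5 + 6.47×10^-6)^0.04 = 0.4277 m = 428 mm
Check: V = 2.99 m/s, Re = 9.60×10^5, f = 0.01445, h_f = 22.7 m ≈ 24.1 m ✓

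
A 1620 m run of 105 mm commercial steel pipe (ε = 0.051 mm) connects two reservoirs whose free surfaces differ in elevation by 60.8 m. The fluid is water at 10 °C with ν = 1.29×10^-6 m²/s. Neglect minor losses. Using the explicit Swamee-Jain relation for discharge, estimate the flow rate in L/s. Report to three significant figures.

Q ≈ 17.4 L/s

Swamee-Jain (Type II): Q = -0.965·√(gD⁵h_f/L)·ln[ε/(3.7D) + √(3.17ν²L/(gD³h_f))]
√(gD⁵h_f/L) = √(9.81·0.105⁵·60.8/1620) = 0.002168
ε/(3.7D) = 1.31×10^-4; √(3.17ν²L/(gD³h_f)) = 1.11×10^-4
Q = -0.965·0.002168·ln(2.425×10^-4) = 0.01741 m³/s
Check: V = 2.01 m/s, Re = 1.64×10^5, f = 0.01923, h_f = 61.1 m ≈ 60.8 m ✓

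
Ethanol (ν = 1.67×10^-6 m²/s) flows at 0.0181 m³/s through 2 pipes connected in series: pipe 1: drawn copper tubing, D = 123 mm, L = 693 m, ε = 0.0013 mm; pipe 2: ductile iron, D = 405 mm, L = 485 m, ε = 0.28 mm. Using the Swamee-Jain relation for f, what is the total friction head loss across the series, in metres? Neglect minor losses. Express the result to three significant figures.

H ≈ 11.7 m

Pipe 1: V = 1.523 m/s, Re = 1.12×10^5, ε/D = 1.06×10^-5, f = 0.01751, h_1 = f(L/D)V²/2g = 11.67 m
Pipe 2: V = 0.1405 m/s, Re = 3.41×10^4, ε/D = 6.91×10^-4, f = 0.02477, h_2 = f(L/D)V²/2g = 0.02984 m
Series → Q common, losses add: H = Σh = 11.70 m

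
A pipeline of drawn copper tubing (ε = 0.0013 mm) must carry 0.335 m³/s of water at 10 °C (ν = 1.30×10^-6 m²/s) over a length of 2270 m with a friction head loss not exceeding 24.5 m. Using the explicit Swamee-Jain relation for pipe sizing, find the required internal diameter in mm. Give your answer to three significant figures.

Swamee-Jain (Type III): D = 0.66·[ε^1.25·(LQ²/(gh_f))^4.75 + ν·Q^9.4·(L/(gh_f))^5.2]^0.04
LQ²/(gh_f) = 1.060; L/(gh_f) = 9.445
Term 1 = ε^1.25·(…)^4.75 = 5.79×10^-8; Term 2 = ν·Q^9.4·(…)^5.2 = 5.25×10^-6
D = 0.66·(5.79×10^-8 + 5.25×10^-6)^0.04 = 0.4060 m = 406 mm
Check: V = 2.59 m/s, Re = 8.08×10^5, f = 0.01211, h_f = 23.1 m ≈ 24.5 m ✓

D ≈ 406 mm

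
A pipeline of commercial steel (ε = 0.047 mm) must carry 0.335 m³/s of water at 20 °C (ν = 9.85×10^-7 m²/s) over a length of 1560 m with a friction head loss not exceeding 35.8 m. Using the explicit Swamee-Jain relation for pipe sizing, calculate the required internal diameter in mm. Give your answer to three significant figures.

D ≈ 358 mm

Swamee-Jain (Type III): D = 0.66·[ε^1.25·(LQ²/(gh_f))^4.75 + ν·Q^9.4·(L/(gh_f))^5.2]^0.04
LQ²/(gh_f) = 0.4985; L/(gh_f) = 4.442
Term 1 = ε^1.25·(…)^4.75 = 1.43×10^-7; Term 2 = ν·Q^9.4·(…)^5.2 = 7.87×10^-8
D = 0.66·(1.43×10^-7 + 7.87×10^-8)^0.04 = 0.3576 m = 358 mm
Check: V = 3.34 m/s, Re = 1.21×10^6, f = 0.01377, h_f = 34.1 m ≈ 35.8 m ✓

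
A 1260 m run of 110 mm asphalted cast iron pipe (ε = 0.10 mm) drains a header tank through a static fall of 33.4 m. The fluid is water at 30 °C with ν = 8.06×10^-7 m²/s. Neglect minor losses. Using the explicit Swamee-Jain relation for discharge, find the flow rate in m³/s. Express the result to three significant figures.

Q ≈ 0.0159 m³/s

Swamee-Jain (Type II): Q = -0.965·√(gD⁵h_f/L)·ln[ε/(3.7D) + √(3.17ν²L/(gD³h_f))]
√(gD⁵h_f/L) = √(9.81·0.110⁵·33.4/1260) = 0.002046
ε/(3.7D) = 2.46×10^-4; √(3.17ν²L/(gD³h_f)) = 7.71×10^-5
Q = -0.965·0.002046·ln(3.228×10^-4) = 0.01587 m³/s
Check: V = 1.67 m/s, Re = 2.28×10^5, f = 0.02066, h_f = 33.7 m ≈ 33.4 m ✓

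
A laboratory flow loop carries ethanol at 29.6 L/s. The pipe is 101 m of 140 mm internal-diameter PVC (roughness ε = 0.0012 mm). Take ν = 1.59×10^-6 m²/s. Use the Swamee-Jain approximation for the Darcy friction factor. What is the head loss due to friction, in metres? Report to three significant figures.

h_f ≈ 2.19 m

V = 4Q/(πD²) = 4·0.0296/(π·0.140²) = 1.923 m/s
Re = VD/ν = 1.923·0.140/1.59×10^-6 = 1.69×10^5 → turbulent
ε/D = 0.0012/140 = 8.57×10^-6
Swamee-Jain: f = 0.01612
h_f = f(L/D)V²/(2g) = 0.01612·(101/0.140)·1.923²/(2·9.81) = 2.192 m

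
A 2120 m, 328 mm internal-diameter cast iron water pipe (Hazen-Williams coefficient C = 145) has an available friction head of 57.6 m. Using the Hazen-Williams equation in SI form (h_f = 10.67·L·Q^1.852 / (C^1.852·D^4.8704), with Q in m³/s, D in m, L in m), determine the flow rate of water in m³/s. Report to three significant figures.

Q ≈ 0.307 m³/s

Rearranging: Q = [h_f·C^1.852·D^4.8704 / (10.67·L)]^(1/1.852)
Q = [57.6·145^1.852·0.328^4.8704 / (10.67·2120)]^0.540 = 0.3073 m³/s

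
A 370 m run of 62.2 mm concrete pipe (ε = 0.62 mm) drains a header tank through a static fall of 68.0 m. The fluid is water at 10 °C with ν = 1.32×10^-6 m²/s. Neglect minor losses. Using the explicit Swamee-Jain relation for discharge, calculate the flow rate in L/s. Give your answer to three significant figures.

Swamee-Jain (Type II): Q = -0.965·√(gD⁵h_f/L)·ln[ε/(3.7D) + √(3.17ν²L/(gD³h_f))]
√(gD⁵h_f/L) = √(9.81·0.0622⁵·68.0/370) = 0.001296
ε/(3.7D) = 0.00269; √(3.17ν²L/(gD³h_f)) = 1.13×10^-4
Q = -0.965·0.001296·ln(0.002807) = 0.007346 m³/s
Check: V = 2.42 m/s, Re = 1.14×10^5, f = 0.03862, h_f = 68.4 m ≈ 68.0 m ✓

Q ≈ 7.35 L/s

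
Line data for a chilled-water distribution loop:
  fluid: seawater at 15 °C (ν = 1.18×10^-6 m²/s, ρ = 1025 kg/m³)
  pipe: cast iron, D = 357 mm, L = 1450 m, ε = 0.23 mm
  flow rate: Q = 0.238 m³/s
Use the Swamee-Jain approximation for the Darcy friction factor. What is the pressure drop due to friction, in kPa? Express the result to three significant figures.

Δp ≈ 216 kPa

V = 4Q/(πD²) = 4·0.238/(π·0.357²) = 2.378 m/s
Re = VD/ν = 2.378·0.357/1.18×10^-6 = 7.19×10^5 → turbulent
ε/D = 0.23/357 = 6.44×10^-4
Swamee-Jain: f = 0.01838
h_f = f(L/D)V²/(2g) = 0.01838·(1450/0.357)·2.378²/(2·9.81) = 21.50 m
Δp = ρg·h_f = 1025·9.81·21.50 = 216.2 kPa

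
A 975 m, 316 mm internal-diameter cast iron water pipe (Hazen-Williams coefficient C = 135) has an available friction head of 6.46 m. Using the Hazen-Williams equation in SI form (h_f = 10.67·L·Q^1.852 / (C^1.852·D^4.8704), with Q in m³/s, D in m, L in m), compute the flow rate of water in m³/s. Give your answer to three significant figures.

Rearranging: Q = [h_f·C^1.852·D^4.8704 / (10.67·L)]^(1/1.852)
Q = [6.46·135^1.852·0.316^4.8704 / (10.67·975)]^0.540 = 0.1211 m³/s

Q ≈ 0.121 m³/s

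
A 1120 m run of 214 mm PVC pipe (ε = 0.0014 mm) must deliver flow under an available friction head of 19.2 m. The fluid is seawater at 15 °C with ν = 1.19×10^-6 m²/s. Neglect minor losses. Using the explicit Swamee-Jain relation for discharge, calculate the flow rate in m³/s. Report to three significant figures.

Swamee-Jain (Type II): Q = -0.965·√(gD⁵h_f/L)·ln[ε/(3.7D) + √(3.17ν²L/(gD³h_f))]
√(gD⁵h_f/L) = √(9.81·0.214⁵·19.2/1120) = 0.008688
ε/(3.7D) = 1.77×10^-6; √(3.17ν²L/(gD³h_f)) = 5.22×10^-5
Q = -0.965·0.008688·ln(5.396×10^-5) = 0.08239 m³/s
Check: V = 2.29 m/s, Re = 4.12×10^5, f = 0.01365, h_f = 19.1 m ≈ 19.2 m ✓

Q ≈ 0.0824 m³/s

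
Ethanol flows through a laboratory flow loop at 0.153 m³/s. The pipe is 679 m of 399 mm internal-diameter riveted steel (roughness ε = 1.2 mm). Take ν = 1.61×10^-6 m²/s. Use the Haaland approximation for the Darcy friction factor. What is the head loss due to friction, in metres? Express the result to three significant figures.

h_f ≈ 3.46 m

V = 4Q/(πD²) = 4·0.153/(π·0.399²) = 1.224 m/s
Re = VD/ν = 1.224·0.399/1.61×10^-6 = 3.03×10^5 → turbulent
ε/D = 1.2/399 = 0.00301
Haaland: f = 0.02664
h_f = f(L/D)V²/(2g) = 0.02664·(679/0.399)·1.224²/(2·9.81) = 3.459 m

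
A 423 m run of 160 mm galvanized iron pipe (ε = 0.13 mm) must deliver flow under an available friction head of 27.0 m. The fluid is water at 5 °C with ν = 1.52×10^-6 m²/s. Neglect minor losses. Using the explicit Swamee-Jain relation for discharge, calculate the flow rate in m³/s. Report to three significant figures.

Q ≈ 0.0642 m³/s

Swamee-Jain (Type II): Q = -0.965·√(gD⁵h_f/L)·ln[ε/(3.7D) + √(3.17ν²L/(gD³h_f))]
√(gD⁵h_f/L) = √(9.81·0.160⁵·27.0/423) = 0.008103
ε/(3.7D) = 2.20×10^-4; √(3.17ν²L/(gD³h_f)) = 5.34×10^-5
Q = -0.965·0.008103·ln(2.730×10^-4) = 0.06417 m³/s
Check: V = 3.19 m/s, Re = 3.36×10^5, f = 0.01982, h_f = 27.2 m ≈ 27.0 m ✓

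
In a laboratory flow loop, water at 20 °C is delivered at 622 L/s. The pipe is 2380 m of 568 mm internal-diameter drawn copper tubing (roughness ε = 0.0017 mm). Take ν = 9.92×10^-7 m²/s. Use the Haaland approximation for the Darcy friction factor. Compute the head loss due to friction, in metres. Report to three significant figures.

V = 4Q/(πD²) = 4·0.622/(π·0.568²) = 2.455 m/s
Re = VD/ν = 2.455·0.568/9.92×10^-7 = 1.41×10^6 → turbulent
ε/D = 0.0017/568 = 2.99×10^-6
Haaland: f = 0.01101
h_f = f(L/D)V²/(2g) = 0.01101·(2380/0.568)·2.455²/(2·9.81) = 14.17 m

h_f ≈ 14.2 m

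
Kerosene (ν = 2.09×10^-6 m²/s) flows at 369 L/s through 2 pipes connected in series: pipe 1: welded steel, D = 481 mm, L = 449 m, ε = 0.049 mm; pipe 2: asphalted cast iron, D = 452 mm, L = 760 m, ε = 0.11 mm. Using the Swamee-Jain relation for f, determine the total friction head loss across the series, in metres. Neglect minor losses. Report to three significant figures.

H ≈ 10.1 m

Pipe 1: V = 2.031 m/s, Re = 4.67×10^5, ε/D = 1.02×10^-4, f = 0.01460, h_1 = f(L/D)V²/2g = 2.865 m
Pipe 2: V = 2.300 m/s, Re = 4.97×10^5, ε/D = 2.43×10^-4, f = 0.01591, h_2 = f(L/D)V²/2g = 7.210 m
Series → Q common, losses add: H = Σh = 10.08 m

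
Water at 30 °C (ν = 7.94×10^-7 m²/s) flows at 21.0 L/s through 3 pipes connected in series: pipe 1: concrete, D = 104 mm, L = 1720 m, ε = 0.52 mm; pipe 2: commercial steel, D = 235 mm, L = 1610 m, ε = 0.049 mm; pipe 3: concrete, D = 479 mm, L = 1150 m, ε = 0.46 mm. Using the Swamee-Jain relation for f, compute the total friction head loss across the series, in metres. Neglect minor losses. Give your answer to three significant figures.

H ≈ 160 m

Pipe 1: V = 2.472 m/s, Re = 3.24×10^5, ε/D = 0.00500, f = 0.03079, h_1 = f(L/D)V²/2g = 158.6 m
Pipe 2: V = 0.4842 m/s, Re = 1.43×10^5, ε/D = 2.09×10^-4, f = 0.01800, h_2 = f(L/D)V²/2g = 1.474 m
Pipe 3: V = 0.1165 m/s, Re = 7.03×10^4, ε/D = 9.60×10^-4, f = 0.02305, h_3 = f(L/D)V²/2g = 0.03830 m
Series → Q common, losses add: H = Σh = 160.1 m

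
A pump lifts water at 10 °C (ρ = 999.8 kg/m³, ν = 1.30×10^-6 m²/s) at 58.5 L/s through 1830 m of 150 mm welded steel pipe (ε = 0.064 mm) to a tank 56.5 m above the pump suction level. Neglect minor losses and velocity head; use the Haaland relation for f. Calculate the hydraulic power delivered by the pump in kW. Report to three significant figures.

P_hyd ≈ 100 kW

V = 4Q/(πD²) = 3.310 m/s; Re = 3.82×10^5; ε/D = 4.27×10^-4; f = 0.01735
h_f = f(L/D)V²/2g = 118.2 m
Total head H = z + h_f = 56.5 + 118.2 = 174.7 m
P_hyd = ρgQH = 999.8·9.81·0.0585·174.7 = 100.3 kW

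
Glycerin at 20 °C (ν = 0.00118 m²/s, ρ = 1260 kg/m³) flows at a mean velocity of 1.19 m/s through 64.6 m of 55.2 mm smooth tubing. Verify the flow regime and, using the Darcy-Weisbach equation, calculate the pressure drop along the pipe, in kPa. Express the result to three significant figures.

Re = VD/ν = 1.19·0.05520/0.00118 = 55.7 → laminar (Re < 2300)
f = 64/Re = 1.150
h_f = f(L/D)V²/(2g) = 1.150·(64.6/0.05520)·1.19²/(2·9.81) = 97.11 m
Δp = ρg·h_f = 1260·9.81·97.11 = 1200 kPa

Δp ≈ 1200 kPa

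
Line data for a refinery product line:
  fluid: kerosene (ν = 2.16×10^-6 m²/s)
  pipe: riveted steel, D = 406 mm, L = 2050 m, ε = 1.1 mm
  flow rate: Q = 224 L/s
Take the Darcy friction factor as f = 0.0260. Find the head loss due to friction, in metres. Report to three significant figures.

V = 4Q/(πD²) = 4·0.224/(π·0.406²) = 1.730 m/s
h_f = f(L/D)V²/(2g) = 0.02600·(2050/0.406)·1.730²/(2·9.81) = 20.03 m

h_f ≈ 20.0 m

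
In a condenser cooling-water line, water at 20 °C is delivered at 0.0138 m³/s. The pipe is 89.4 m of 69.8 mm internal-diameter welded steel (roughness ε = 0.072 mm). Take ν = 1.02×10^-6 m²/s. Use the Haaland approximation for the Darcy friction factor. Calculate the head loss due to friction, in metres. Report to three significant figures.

V = 4Q/(πD²) = 4·0.0138/(π·0.0698²) = 3.606 m/s
Re = VD/ν = 3.606·0.0698/1.02×10^-6 = 2.47×10^5 → turbulent
ε/D = 0.072/69.8 = 0.00103
Haaland: f = 0.02082
h_f = f(L/D)V²/(2g) = 0.02082·(89.4/0.0698)·3.606²/(2·9.81) = 17.68 m

h_f ≈ 17.7 m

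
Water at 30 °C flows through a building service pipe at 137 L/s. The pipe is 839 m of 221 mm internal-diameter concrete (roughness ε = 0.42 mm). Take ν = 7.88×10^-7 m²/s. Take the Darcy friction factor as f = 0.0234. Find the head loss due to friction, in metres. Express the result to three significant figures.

V = 4Q/(πD²) = 4·0.137/(π·0.221²) = 3.571 m/s
h_f = f(L/D)V²/(2g) = 0.02340·(839/0.221)·3.571²/(2·9.81) = 57.75 m

h_f ≈ 57.8 m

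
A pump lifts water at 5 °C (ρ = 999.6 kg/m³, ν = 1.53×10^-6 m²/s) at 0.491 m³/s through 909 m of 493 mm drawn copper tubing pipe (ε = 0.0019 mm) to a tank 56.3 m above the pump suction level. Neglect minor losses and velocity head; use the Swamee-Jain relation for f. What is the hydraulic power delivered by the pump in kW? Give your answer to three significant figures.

P_hyd ≈ 307 kW

V = 4Q/(πD²) = 2.572 m/s; Re = 8.29×10^5; ε/D = 3.85×10^-6; f = 0.01207
h_f = f(L/D)V²/2g = 7.504 m
Total head H = z + h_f = 56.3 + 7.504 = 63.80 m
P_hyd = ρgQH = 999.6·9.81·0.491·63.80 = 307.2 kW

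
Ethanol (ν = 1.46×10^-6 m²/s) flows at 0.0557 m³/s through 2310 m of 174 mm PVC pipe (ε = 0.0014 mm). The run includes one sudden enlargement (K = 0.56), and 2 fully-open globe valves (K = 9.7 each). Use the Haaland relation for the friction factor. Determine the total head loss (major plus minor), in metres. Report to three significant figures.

V = 4Q/(πD²) = 2.342 m/s; V²/2g = 0.2797 m
Re = 2.79×10^5, ε/D = 8.05×10^-6 → f = 0.01460 (Haaland)
Major: h_f = f(L/D)·V²/2g = 0.01460·13276·0.2797 = 54.20 m
Minor: ΣK = 20.0; h_m = ΣK·V²/2g = 5.582 m
Total H_L = 54.20 + 5.582 = 59.78 m

H_L ≈ 59.8 m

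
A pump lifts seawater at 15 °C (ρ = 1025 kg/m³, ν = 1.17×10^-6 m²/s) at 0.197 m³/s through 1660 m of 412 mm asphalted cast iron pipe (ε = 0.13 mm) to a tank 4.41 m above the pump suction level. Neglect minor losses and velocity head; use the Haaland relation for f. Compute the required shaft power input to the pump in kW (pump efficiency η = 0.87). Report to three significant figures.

P_shaft ≈ 26.6 kW

V = 4Q/(πD²) = 1.478 m/s; Re = 5.20×10^5; ε/D = 3.16×10^-4; f = 0.01624
h_f = f(L/D)V²/2g = 7.282 m
Total head H = z + h_f = 4.41 + 7.282 = 11.69 m
P_hyd = ρgQH = 1025·9.81·0.197·11.69 = 23.16 kW
P_shaft = P_hyd/η = 23.16/0.87 = 26.62 kW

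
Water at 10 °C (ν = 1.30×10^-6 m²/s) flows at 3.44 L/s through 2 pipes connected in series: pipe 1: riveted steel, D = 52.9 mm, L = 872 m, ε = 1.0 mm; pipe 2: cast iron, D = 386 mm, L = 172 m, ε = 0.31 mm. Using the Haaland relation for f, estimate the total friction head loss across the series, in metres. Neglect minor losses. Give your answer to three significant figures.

Pipe 1: V = 1.565 m/s, Re = 6.37×10^4, ε/D = 0.0189, f = 0.04831, h_1 = f(L/D)V²/2g = 99.43 m
Pipe 2: V = 0.02940 m/s, Re = 8730, ε/D = 8.03×10^-4, f = 0.03302, h_2 = f(L/D)V²/2g = 6.480×10^-4 m
Series → Q common, losses add: H = Σh = 99.43 m

H ≈ 99.4 m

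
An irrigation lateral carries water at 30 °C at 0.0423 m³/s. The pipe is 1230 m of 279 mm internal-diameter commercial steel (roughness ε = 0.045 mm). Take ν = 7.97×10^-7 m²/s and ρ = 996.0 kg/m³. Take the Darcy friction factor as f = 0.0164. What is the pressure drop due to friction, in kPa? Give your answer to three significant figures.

Δp ≈ 17.2 kPa

V = 4Q/(πD²) = 4·0.0423/(π·0.279²) = 0.6919 m/s
h_f = f(L/D)V²/(2g) = 0.01640·(1230/0.279)·0.6919²/(2·9.81) = 1.764 m
Δp = ρg·h_f = 996.0·9.81·1.764 = 17.24 kPa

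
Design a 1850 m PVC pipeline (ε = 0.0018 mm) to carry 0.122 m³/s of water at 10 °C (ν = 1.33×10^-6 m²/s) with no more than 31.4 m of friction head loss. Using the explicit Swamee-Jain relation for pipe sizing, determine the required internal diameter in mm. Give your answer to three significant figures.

D ≈ 253 mm

Swamee-Jain (Type III): D = 0.66·[ε^1.25·(LQ²/(gh_f))^4.75 + ν·Q^9.4·(L/(gh_f))^5.2]^0.04
LQ²/(gh_f) = 0.08939; L/(gh_f) = 6.006
Term 1 = ε^1.25·(…)^4.75 = 6.88×10^-13; Term 2 = ν·Q^9.4·(…)^5.2 = 3.84×10^-11
D = 0.66·(6.88×10^-13 + 3.84×10^-11)^0.04 = 0.2531 m = 253 mm
Check: V = 2.43 m/s, Re = 4.62×10^5, f = 0.01339, h_f = 29.4 m ≈ 31.4 m ✓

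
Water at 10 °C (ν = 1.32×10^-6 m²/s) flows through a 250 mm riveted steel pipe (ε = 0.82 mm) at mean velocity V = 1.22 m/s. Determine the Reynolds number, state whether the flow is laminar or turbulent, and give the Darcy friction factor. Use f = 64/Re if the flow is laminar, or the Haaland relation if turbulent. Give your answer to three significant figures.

Re ≈ 2.31×10^5; turbulent; f ≈ 0.0274

Re = VD/ν = 1.220·0.250/1.32×10^-6 = 2.31×10^5
Re > 4000 → turbulent; ε/D = 0.00328
Haaland: f = 0.02738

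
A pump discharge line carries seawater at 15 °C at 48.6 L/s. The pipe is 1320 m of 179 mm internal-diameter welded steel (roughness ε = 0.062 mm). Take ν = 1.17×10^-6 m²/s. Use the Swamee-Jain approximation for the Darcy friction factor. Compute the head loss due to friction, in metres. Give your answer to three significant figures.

h_f ≈ 24.4 m

V = 4Q/(πD²) = 4·0.0486/(π·0.179²) = 1.931 m/s
Re = VD/ν = 1.931·0.179/1.17×10^-6 = 2.95×10^5 → turbulent
ε/D = 0.062/179 = 3.46×10^-4
Swamee-Jain: f = 0.01740
h_f = f(L/D)V²/(2g) = 0.01740·(1320/0.179)·1.931²/(2·9.81) = 24.39 m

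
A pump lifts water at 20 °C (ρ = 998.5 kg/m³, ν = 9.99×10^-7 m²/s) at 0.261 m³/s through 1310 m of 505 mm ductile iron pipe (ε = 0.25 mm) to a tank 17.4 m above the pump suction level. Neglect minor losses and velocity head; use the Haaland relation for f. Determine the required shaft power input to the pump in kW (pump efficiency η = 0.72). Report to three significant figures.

V = 4Q/(πD²) = 1.303 m/s; Re = 6.59×10^5; ε/D = 4.95×10^-4; f = 0.01735
h_f = f(L/D)V²/2g = 3.896 m
Total head H = z + h_f = 17.4 + 3.896 = 21.30 m
P_hyd = ρgQH = 998.5·9.81·0.261·21.30 = 54.44 kW
P_shaft = P_hyd/η = 54.44/0.72 = 75.62 kW

P_shaft ≈ 75.6 kW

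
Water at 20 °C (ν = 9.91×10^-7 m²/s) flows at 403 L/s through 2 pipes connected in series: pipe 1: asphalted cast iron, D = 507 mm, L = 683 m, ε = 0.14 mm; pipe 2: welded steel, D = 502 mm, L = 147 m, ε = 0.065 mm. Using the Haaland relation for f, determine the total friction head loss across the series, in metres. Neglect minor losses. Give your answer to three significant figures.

H ≈ 5.05 m

Pipe 1: V = 1.996 m/s, Re = 1.02×10^6, ε/D = 2.76×10^-4, f = 0.01537, h_1 = f(L/D)V²/2g = 4.204 m
Pipe 2: V = 2.036 m/s, Re = 1.03×10^6, ε/D = 1.29×10^-4, f = 0.01371, h_2 = f(L/D)V²/2g = 0.8484 m
Series → Q common, losses add: H = Σh = 5.053 m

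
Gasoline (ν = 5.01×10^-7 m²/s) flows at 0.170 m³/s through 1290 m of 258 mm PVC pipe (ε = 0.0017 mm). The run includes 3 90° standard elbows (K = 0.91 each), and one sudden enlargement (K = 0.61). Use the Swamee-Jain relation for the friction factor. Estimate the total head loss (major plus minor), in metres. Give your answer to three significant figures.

V = 4Q/(πD²) = 3.252 m/s; V²/2g = 0.5389 m
Re = 1.67×10^6, ε/D = 6.59×10^-6 → f = 0.01089 (Swamee-Jain)
Major: h_f = f(L/D)·V²/2g = 0.01089·5000·0.5389 = 29.34 m
Minor: ΣK = 3.34; h_m = ΣK·V²/2g = 1.800 m
Total H_L = 29.34 + 1.800 = 31.14 m

H_L ≈ 31.1 m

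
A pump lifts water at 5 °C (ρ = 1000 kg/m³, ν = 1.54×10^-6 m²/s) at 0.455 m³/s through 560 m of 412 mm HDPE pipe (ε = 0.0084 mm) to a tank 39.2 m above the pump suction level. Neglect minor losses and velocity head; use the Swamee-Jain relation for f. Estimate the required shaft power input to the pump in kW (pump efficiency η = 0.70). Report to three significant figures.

V = 4Q/(πD²) = 3.413 m/s; Re = 9.13×10^5; ε/D = 2.04×10^-5; f = 0.01225
h_f = f(L/D)V²/2g = 9.881 m
Total head H = z + h_f = 39.2 + 9.881 = 49.08 m
P_hyd = ρgQH = 1000·9.81·0.455·49.08 = 219.1 kW
P_shaft = P_hyd/η = 219.1/0.70 = 313.0 kW

P_shaft ≈ 313 kW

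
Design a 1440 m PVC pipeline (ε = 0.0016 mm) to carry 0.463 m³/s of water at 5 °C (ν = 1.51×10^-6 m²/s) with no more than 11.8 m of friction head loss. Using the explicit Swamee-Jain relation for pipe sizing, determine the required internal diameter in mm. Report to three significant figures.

D ≈ 489 mm

Swamee-Jain (Type III): D = 0.66·[ε^1.25·(LQ²/(gh_f))^4.75 + ν·Q^9.4·(L/(gh_f))^5.2]^0.04
LQ²/(gh_f) = 2.667; L/(gh_f) = 12.44
Term 1 = ε^1.25·(…)^4.75 = 6.01×10^-6; Term 2 = ν·Q^9.4·(…)^5.2 = 5.35×10^-4
D = 0.66·(6.01×10^-6 + 5.35×10^-4)^0.04 = 0.4885 m = 489 mm
Check: V = 2.47 m/s, Re = 7.99×10^5, f = 0.01213, h_f = 11.1 m ≈ 11.8 m ✓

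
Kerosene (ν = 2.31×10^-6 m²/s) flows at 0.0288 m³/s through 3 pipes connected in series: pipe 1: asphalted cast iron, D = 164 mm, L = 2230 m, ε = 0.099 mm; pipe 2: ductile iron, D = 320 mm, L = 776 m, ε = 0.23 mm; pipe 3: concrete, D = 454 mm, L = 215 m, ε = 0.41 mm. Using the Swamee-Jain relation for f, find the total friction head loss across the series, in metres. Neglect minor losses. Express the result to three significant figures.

H ≈ 27.4 m

Pipe 1: V = 1.363 m/s, Re = 9.68×10^4, ε/D = 6.04×10^-4, f = 0.02093, h_1 = f(L/D)V²/2g = 26.97 m
Pipe 2: V = 0.3581 m/s, Re = 4.96×10^4, ε/D = 7.19×10^-4, f = 0.02336, h_2 = f(L/D)V²/2g = 0.3703 m
Pipe 3: V = 0.1779 m/s, Re = 3.50×10^4, ε/D = 9.03×10^-4, f = 0.02523, h_3 = f(L/D)V²/2g = 0.01927 m
Series → Q common, losses add: H = Σh = 27.36 m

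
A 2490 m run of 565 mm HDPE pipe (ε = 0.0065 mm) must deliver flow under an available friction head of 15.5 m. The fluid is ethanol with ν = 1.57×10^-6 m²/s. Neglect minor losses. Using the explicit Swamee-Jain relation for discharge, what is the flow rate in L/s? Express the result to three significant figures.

Q ≈ 596 L/s

Swamee-Jain (Type II): Q = -0.965·√(gD⁵h_f/L)·ln[ε/(3.7D) + √(3.17ν²L/(gD³h_f))]
√(gD⁵h_f/L) = √(9.81·0.565⁵·15.5/2490) = 0.05930
ε/(3.7D) = 3.11×10^-6; √(3.17ν²L/(gD³h_f)) = 2.66×10^-5
Q = -0.965·0.05930·ln(2.974×10^-5) = 0.5964 m³/s
Check: V = 2.38 m/s, Re = 8.56×10^5, f = 0.01217, h_f = 15.5 m ≈ 15.5 m ✓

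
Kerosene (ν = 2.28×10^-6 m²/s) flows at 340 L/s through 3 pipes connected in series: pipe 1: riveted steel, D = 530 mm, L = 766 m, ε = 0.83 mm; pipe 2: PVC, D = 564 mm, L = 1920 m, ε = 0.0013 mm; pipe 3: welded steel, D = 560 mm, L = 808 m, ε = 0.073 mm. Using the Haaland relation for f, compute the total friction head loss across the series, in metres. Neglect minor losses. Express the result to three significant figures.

H ≈ 10.6 m

Pipe 1: V = 1.541 m/s, Re = 3.58×10^5, ε/D = 0.00157, f = 0.02254, h_1 = f(L/D)V²/2g = 3.944 m
Pipe 2: V = 1.361 m/s, Re = 3.37×10^5, ε/D = 2.30×10^-6, f = 0.01406, h_2 = f(L/D)V²/2g = 4.518 m
Pipe 3: V = 1.380 m/s, Re = 3.39×10^5, ε/D = 1.30×10^-4, f = 0.01525, h_3 = f(L/D)V²/2g = 2.138 m
Series → Q common, losses add: H = Σh = 10.60 m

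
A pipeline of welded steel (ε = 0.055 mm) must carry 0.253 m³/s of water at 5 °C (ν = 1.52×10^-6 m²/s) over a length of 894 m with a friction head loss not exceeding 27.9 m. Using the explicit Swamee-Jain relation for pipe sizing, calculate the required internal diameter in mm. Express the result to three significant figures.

D ≈ 306 mm

Swamee-Jain (Type III): D = 0.66·[ε^1.25·(LQ²/(gh_f))^4.75 + ν·Q^9.4·(L/(gh_f))^5.2]^0.04
LQ²/(gh_f) = 0.2091; L/(gh_f) = 3.266
Term 1 = ε^1.25·(…)^4.75 = 2.80×10^-9; Term 2 = ν·Q^9.4·(…)^5.2 = 1.76×10^-9
D = 0.66·(2.80×10^-9 + 1.76×10^-9)^0.04 = 0.3061 m = 306 mm
Check: V = 3.44 m/s, Re = 6.92×10^5, f = 0.01491, h_f = 26.2 m ≈ 27.9 m ✓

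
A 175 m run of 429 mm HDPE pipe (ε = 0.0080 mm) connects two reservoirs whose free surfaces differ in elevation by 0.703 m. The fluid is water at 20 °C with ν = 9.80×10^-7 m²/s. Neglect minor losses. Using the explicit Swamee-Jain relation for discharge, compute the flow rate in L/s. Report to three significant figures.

Swamee-Jain (Type II): Q = -0.965·√(gD⁵h_f/L)·ln[ε/(3.7D) + √(3.17ν²L/(gD³h_f))]
√(gD⁵h_f/L) = √(9.81·0.429⁵·0.703/175) = 0.02393
ε/(3.7D) = 5.04×10^-6; √(3.17ν²L/(gD³h_f)) = 3.13×10^-5
Q = -0.965·0.02393·ln(3.632×10^-5) = 0.2361 m³/s
Check: V = 1.63 m/s, Re = 7.15×10^5, f = 0.01266, h_f = 0.702 m ≈ 0.703 m ✓

Q ≈ 236 L/s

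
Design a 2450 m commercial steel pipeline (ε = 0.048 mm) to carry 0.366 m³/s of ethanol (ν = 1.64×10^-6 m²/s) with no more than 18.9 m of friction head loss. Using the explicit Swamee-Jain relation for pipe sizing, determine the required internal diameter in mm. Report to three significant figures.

D ≈ 464 mm

Swamee-Jain (Type III): D = 0.66·[ε^1.25·(LQ²/(gh_f))^4.75 + ν·Q^9.4·(L/(gh_f))^5.2]^0.04
LQ²/(gh_f) = 1.770; L/(gh_f) = 13.21
Term 1 = ε^1.25·(…)^4.75 = 6.02×10^-5; Term 2 = ν·Q^9.4·(…)^5.2 = 8.73×10^-5
D = 0.66·(6.02×10^-5 + 8.73×10^-5)^0.04 = 0.4638 m = 464 mm
Check: V = 2.17 m/s, Re = 6.13×10^5, f = 0.01419, h_f = 17.9 m ≈ 18.9 m ✓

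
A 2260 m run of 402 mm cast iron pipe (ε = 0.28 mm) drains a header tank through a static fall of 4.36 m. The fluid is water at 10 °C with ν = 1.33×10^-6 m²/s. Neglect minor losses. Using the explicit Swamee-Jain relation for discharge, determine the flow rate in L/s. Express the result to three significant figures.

Swamee-Jain (Type II): Q = -0.965·√(gD⁵h_f/L)·ln[ε/(3.7D) + √(3.17ν²L/(gD³h_f))]
√(gD⁵h_f/L) = √(9.81·0.402⁵·4.36/2260) = 0.01410
ε/(3.7D) = 1.88×10^-4; √(3.17ν²L/(gD³h_f)) = 6.75×10^-5
Q = -0.965·0.01410·ln(2.558×10^-4) = 0.1125 m³/s
Check: V = 0.886 m/s, Re = 2.68×10^5, f = 0.01951, h_f = 4.39 m ≈ 4.36 m ✓

Q ≈ 113 L/s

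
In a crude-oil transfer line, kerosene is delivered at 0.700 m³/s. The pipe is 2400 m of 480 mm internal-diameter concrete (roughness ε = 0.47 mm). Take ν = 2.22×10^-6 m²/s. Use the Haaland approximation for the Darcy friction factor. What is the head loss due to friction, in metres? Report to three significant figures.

V = 4Q/(πD²) = 4·0.700/(π·0.480²) = 3.868 m/s
Re = VD/ν = 3.868·0.480/2.22×10^-6 = 8.36×10^5 → turbulent
ε/D = 0.47/480 = 9.79×10^-4
Haaland: f = 0.01990
h_f = f(L/D)V²/(2g) = 0.01990·(2400/0.480)·3.868²/(2·9.81) = 75.87 m

h_f ≈ 75.9 m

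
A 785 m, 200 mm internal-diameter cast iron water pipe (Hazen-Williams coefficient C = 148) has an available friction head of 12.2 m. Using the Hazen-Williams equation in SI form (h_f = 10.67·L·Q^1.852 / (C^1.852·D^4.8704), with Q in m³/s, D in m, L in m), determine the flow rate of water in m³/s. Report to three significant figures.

Q ≈ 0.0632 m³/s

Rearranging: Q = [h_f·C^1.852·D^4.8704 / (10.67·L)]^(1/1.852)
Q = [12.2·148^1.852·0.200^4.8704 / (10.67·785)]^0.540 = 0.06316 m³/s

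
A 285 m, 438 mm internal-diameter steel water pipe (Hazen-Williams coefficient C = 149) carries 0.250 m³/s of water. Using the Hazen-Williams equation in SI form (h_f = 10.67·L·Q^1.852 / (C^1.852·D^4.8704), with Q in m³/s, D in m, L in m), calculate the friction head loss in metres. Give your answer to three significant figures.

h_f = 10.67·285·0.250^1.852 / (149^1.852·0.438^4.8704) = 1.229 m

h_f ≈ 1.23 m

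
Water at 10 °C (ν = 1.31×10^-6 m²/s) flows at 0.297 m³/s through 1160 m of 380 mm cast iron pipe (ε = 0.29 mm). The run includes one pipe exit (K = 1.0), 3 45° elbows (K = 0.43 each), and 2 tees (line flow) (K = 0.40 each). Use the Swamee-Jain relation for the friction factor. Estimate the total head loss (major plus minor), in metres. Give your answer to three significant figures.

H_L ≈ 21.3 m

V = 4Q/(πD²) = 2.619 m/s; V²/2g = 0.3495 m
Re = 7.60×10^5, ε/D = 7.63×10^-4 → f = 0.01899 (Swamee-Jain)
Major: h_f = f(L/D)·V²/2g = 0.01899·3053·0.3495 = 20.27 m
Minor: ΣK = 3.09; h_m = ΣK·V²/2g = 1.080 m
Total H_L = 20.27 + 1.080 = 21.35 m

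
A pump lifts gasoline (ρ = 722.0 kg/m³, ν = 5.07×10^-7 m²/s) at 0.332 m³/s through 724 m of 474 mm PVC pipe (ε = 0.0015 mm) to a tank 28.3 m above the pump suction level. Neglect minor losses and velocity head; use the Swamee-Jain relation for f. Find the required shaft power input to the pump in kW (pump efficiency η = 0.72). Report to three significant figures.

P_shaft ≈ 102 kW

V = 4Q/(πD²) = 1.881 m/s; Re = 1.76×10^6; ε/D = 3.16×10^-6; f = 0.01069
h_f = f(L/D)V²/2g = 2.946 m
Total head H = z + h_f = 28.3 + 2.946 = 31.25 m
P_hyd = ρgQH = 722.0·9.81·0.332·31.25 = 73.48 kW
P_shaft = P_hyd/η = 73.48/0.72 = 102.0 kW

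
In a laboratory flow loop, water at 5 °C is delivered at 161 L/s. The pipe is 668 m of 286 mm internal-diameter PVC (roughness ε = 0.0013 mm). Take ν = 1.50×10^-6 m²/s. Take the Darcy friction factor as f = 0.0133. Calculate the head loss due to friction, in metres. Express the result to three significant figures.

h_f ≈ 9.94 m

V = 4Q/(πD²) = 4·0.161/(π·0.286²) = 2.506 m/s
h_f = f(L/D)V²/(2g) = 0.01330·(668/0.286)·2.506²/(2·9.81) = 9.944 m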